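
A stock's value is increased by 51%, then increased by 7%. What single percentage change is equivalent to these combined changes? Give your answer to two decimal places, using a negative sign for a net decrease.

The combined multiplier is 1.51 × 1.07 = 1.6157.
That corresponds to an increase of 61.57%.

61.57%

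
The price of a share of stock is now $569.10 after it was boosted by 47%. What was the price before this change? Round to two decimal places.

$387.14

The overall multiplier applied was 1.47.
So the original price was $569.10 ÷ 1.47 ≈ $387.14.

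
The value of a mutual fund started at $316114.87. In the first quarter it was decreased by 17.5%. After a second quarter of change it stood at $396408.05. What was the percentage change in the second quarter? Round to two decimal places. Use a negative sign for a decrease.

After the first quarter: $316114.87 × 0.825 = $260794.76775.
Second-quarter multiplier: $396408.05 ÷ $260794.76775 ≈ 1.52.
That is a change of 52.00%.

52.00%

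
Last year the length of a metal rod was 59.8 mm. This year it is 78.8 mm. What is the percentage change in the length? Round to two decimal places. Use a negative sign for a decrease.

Change: 78.8 − 59.8 = 19.0.
Relative to the original: 19.0 ÷ 59.8 ≈ 31.77%.

31.77%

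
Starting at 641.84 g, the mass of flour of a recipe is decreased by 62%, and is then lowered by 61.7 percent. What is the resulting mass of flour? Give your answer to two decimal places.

93.41 g

Each change multiplies by a factor: 0.38 × 0.383 = 0.14554.
641.84 × 0.14554 = 93.4133936 ≈ 93.41.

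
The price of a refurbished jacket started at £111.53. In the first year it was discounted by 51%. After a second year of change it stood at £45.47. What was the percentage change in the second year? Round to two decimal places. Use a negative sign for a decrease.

After the first year: £111.53 × 0.49 = £54.6497.
Second-year multiplier: £45.47 ÷ £54.6497 ≈ 0.832027.
That is a change of -16.80%.

-16.80%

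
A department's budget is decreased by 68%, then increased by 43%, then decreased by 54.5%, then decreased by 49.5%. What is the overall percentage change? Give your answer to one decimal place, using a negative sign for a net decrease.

The combined multiplier is 0.32 × 1.43 × 0.455 × 0.505 = 0.10514504.
That corresponds to a decrease of 89.5%.

-89.5%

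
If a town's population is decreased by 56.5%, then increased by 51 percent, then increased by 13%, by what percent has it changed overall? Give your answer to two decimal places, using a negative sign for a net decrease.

A 56.5% decrease multiplies by 0.435.
Then a 51% increase: 0.435 × 1.51 = 0.65685.
Then a 13% increase: 0.65685 × 1.13 = 0.7422405.
Overall factor 0.7422405, i.e. -25.78%.

-25.78%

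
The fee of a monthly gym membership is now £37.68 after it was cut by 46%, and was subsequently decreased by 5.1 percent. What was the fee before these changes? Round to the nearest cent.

£73.53

The overall multiplier applied was 0.54 × 0.949 = 0.51246.
So the original fee was £37.68 ÷ 0.51246 ≈ £73.53.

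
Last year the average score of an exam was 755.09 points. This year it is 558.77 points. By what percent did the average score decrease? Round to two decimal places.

26.00%

Change: 558.77 − 755.09 = -196.32.
Relative to the original: -196.32 ÷ 755.09 ≈ -26.00%.
So the average score decreased by 26.00%.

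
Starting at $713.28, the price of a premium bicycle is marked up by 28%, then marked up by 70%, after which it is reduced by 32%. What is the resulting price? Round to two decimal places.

$1055.43

28% increase: $713.28 × 1.28 = $912.9984.
70% increase: $912.9984 × 1.7 = $1552.09728.
Apply the 32% decrease: $1552.09728 × 0.68 = $1055.4261504 ≈ $1055.43.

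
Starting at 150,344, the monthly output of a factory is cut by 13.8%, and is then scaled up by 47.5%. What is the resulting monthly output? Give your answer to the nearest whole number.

Each change multiplies by a factor: 0.862 × 1.475 = 1.27145.
150,344 × 1.27145 = 191154.8788 ≈ 191,155.

191,155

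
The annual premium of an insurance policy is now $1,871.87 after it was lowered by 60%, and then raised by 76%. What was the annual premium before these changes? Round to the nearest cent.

Undoing the 76% increase: $1,871.87 ÷ 1.76 = $1063.5625.
Undoing the 60% decrease: $1063.5625 ÷ 0.4 ≈ $2,658.91.

$2,658.91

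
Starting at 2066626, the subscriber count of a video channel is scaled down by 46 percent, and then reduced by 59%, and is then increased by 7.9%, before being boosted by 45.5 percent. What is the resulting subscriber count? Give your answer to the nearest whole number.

718330

46% decrease: 2066626 × 0.54 = 1115978.04.
59% decrease: 1115978.04 × 0.41 = 457550.9964.
After the 7.9% increase: 457550.9964 × 1.079 = 493697.5251156.
Apply the 45.5% increase: 493697.5251156 × 1.455 = 718329.899043198 ≈ 718330.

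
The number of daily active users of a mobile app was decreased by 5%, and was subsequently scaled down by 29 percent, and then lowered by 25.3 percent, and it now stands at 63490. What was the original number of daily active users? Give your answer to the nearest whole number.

126009

Undoing the 25.3% decrease: 63490 ÷ 0.747 ≈ 84993.30656.
Undoing the 29% decrease: 84993.30656 ÷ 0.71 ≈ 119708.882479.
Undoing the 5% decrease: 119708.882479 ÷ 0.95 ≈ 126009.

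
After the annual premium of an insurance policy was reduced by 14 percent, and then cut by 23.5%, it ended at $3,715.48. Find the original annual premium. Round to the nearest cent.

$5,647.48

Undoing the 23.5% decrease: $3,715.48 ÷ 0.765 ≈ $4856.836601.
Undoing the 14% decrease: $4856.836601 ÷ 0.86 ≈ $5,647.48.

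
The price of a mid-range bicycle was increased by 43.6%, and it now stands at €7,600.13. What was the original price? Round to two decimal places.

The overall multiplier applied was 1.436.
So the original price was €7,600.13 ÷ 1.436 ≈ €5,292.57.

€5,292.57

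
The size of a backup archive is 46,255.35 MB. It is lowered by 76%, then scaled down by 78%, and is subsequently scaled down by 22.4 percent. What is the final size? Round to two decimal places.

Each change multiplies by a factor: 0.24 × 0.22 × 0.776 = 0.0409728.
46,255.35 × 0.0409728 = 1895.21120448 ≈ 1,895.21.

1,895.21 MB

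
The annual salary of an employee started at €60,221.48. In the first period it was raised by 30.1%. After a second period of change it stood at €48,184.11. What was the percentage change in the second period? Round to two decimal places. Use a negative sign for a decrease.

After the first period: €60,221.48 × 1.301 = €78348.14548.
Second-period multiplier: €48,184.11 ÷ €78348.14548 ≈ 0.615.
That is a change of -38.50%.

-38.50%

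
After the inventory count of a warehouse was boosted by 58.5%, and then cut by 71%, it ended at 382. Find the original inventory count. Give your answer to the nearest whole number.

831

Undoing the 71% decrease: 382 ÷ 0.29 ≈ 1317.241379.
Undoing the 58.5% increase: 1317.241379 ÷ 1.585 ≈ 831.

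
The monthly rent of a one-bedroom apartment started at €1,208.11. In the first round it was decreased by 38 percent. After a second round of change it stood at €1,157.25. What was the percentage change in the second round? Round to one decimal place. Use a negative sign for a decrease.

After the first round: €1,208.11 × 0.62 = €749.0282.
Second-round multiplier: €1,157.25 ÷ €749.0282 ≈ 1.545.
That is a change of 54.5%.

54.5%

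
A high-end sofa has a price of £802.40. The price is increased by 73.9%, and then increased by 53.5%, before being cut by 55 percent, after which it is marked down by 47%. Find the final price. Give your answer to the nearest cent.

73.9% increase: £802.40 × 1.739 = £1395.3736.
After the 53.5% increase: £1395.3736 × 1.535 = £2141.898476.
55% decrease: £2141.898476 × 0.45 = £963.8543142.
47% decrease: £963.8543142 × 0.53 = £510.842786526 ≈ £510.84.

£510.84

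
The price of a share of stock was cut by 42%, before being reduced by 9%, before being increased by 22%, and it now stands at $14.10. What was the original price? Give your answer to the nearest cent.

$21.90

The overall multiplier applied was 0.58 × 0.91 × 1.22 = 0.643916.
So the original price was $14.10 ÷ 0.643916 ≈ $21.90.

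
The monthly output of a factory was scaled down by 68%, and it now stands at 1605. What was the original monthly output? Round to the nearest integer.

The overall multiplier applied was 0.32.
So the original monthly output was 1605 ÷ 0.32 ≈ 5016.

5016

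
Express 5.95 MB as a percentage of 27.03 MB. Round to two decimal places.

22.01%

5.95 MB ÷ 27.03 MB ≈ 22.01%.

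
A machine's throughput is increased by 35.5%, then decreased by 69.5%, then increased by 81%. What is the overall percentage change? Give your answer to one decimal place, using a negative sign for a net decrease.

A 35.5% increase multiplies by 1.355.
Then a 69.5% decrease: 1.355 × 0.305 = 0.413275.
Then an 81% increase: 0.413275 × 1.81 = 0.74802775.
Overall factor 0.74802775, i.e. -25.2%.

-25.2%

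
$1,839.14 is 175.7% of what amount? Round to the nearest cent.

$1,046.75

$1,839.14 ÷ 1.757 ≈ $1,046.75.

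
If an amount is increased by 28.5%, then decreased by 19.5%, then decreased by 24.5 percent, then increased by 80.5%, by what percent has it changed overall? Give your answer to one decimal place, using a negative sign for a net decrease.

A 28.5% increase multiplies by 1.285.
Then a 19.5% decrease: 1.285 × 0.805 = 1.034425.
Then a 24.5% decrease: 1.034425 × 0.755 = 0.780990875.
Then an 80.5% increase: 0.780990875 × 1.805 = 1.409688529375.
Overall factor 1.409688529375, i.e. 41.0%.

41.0%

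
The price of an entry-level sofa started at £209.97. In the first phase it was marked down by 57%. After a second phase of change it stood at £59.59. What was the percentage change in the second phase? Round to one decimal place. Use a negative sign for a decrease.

-34.0%

After the first phase: £209.97 × 0.43 = £90.2871.
Second-phase multiplier: £59.59 ÷ £90.2871 ≈ 0.66001.
That is a change of -34.0%.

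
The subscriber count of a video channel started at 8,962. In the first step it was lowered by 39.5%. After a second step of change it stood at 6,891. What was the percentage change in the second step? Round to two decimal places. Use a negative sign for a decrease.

After the first step: 8,962 × 0.605 = 5422.01.
Second-step multiplier: 6,891 ÷ 5422.01 ≈ 1.270931.
That is a change of 27.09%.

27.09%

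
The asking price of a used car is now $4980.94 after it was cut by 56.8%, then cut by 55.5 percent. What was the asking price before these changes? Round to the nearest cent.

The overall multiplier applied was 0.432 × 0.445 = 0.19224.
So the original asking price was $4980.94 ÷ 0.19224 ≈ $25910.01.

$25910.01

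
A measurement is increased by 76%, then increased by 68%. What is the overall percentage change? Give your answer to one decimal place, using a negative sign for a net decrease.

195.7%

A 76% increase multiplies by 1.76.
Then a 68% increase: 1.76 × 1.68 = 2.9568.
Overall factor 2.9568, i.e. 195.7%.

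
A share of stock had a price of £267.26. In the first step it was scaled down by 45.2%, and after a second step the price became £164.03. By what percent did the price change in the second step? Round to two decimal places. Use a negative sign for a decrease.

After the first step: £267.26 × 0.548 = £146.45848.
Second-step multiplier: £164.03 ÷ £146.45848 ≈ 1.119976.
That is a change of 12.00%.

12.00%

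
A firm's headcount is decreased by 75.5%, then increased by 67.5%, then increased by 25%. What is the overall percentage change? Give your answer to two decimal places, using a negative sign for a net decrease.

The combined multiplier is 0.245 × 1.675 × 1.25 = 0.51296875.
That corresponds to a decrease of 48.70%.

-48.70%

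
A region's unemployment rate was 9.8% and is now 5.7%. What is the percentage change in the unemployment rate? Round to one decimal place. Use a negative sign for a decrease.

The change is 5.7 − 9.8 = -4.1 percentage points.
Relative to the original 9.8%, that is -4.1 ÷ 9.8 ≈ -41.8%.

-41.8%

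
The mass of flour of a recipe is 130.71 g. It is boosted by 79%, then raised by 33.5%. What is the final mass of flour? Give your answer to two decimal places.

Apply the 79% increase: 130.71 × 1.79 = 233.9709.
After the 33.5% increase: 233.9709 × 1.335 = 312.3511515 ≈ 312.35.

312.35 g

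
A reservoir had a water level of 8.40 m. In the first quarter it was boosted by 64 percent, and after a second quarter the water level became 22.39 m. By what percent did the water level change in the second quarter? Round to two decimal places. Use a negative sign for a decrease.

62.53%

After the first quarter: 8.40 × 1.64 = 13.776.
Second-quarter multiplier: 22.39 ÷ 13.776 ≈ 1.62529.
That is a change of 62.53%.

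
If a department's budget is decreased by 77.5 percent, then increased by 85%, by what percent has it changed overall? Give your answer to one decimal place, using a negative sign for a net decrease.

-58.4%

A 77.5% decrease multiplies by 0.225.
Then an 85% increase: 0.225 × 1.85 = 0.41625.
Overall factor 0.41625, i.e. -58.4%.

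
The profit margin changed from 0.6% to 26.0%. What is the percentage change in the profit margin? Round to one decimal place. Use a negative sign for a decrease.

The change is 26.0 − 0.6 = 25.4 percentage points.
Relative to the original 0.6%, that is 25.4 ÷ 0.6 ≈ 4233.3%.

4233.3%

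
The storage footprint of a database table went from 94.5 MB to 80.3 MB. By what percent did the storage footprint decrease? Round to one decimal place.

15.0%

Change: 80.3 − 94.5 = -14.2.
Relative to the original: -14.2 ÷ 94.5 ≈ -15.0%.
So the storage footprint decreased by 15.0%.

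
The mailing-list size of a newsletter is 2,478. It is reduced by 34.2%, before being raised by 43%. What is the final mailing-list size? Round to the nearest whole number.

34.2% decrease: 2,478 × 0.658 = 1630.524.
43% increase: 1630.524 × 1.43 = 2331.64932 ≈ 2,332.

2,332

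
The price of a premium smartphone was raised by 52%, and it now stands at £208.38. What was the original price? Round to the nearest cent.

£137.09

The overall multiplier applied was 1.52.
So the original price was £208.38 ÷ 1.52 ≈ £137.09.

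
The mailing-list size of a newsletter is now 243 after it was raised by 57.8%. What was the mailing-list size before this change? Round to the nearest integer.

The overall multiplier applied was 1.578.
So the original mailing-list size was 243 ÷ 1.578 ≈ 154.

154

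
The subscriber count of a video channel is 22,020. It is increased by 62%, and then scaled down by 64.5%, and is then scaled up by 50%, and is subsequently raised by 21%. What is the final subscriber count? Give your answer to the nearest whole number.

22,985

Each change multiplies by a factor: 1.62 × 0.355 × 1.5 × 1.21 = 1.0438065.
22,020 × 1.0438065 = 22984.61913 ≈ 22,985.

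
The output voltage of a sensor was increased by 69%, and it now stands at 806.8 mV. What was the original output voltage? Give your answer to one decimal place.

The overall multiplier applied was 1.69.
So the original output voltage was 806.8 ÷ 1.69 ≈ 477.4 mV.

477.4 mV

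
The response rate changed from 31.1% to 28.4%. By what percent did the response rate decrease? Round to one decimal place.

The change is 28.4 − 31.1 = -2.7 percentage points.
Relative to the original 31.1%, that is -2.7 ÷ 31.1 ≈ -8.7%.
So the response rate fell by 8.7%.

8.7%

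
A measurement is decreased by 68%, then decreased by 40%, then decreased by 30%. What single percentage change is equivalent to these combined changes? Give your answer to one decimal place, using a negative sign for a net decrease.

A 68% decrease multiplies by 0.32.
Then a 40% decrease: 0.32 × 0.6 = 0.192.
Then a 30% decrease: 0.192 × 0.7 = 0.1344.
Overall factor 0.1344, i.e. -86.6%.

-86.6%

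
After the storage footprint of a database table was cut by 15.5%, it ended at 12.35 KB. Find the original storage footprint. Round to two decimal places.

14.62 KB

The overall multiplier applied was 0.845.
So the original storage footprint was 12.35 ÷ 0.845 ≈ 14.62 KB.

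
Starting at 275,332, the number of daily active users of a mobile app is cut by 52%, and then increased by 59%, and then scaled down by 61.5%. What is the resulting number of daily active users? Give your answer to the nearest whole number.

80,901

52% decrease: 275,332 × 0.48 = 132159.36.
59% increase: 132159.36 × 1.59 = 210133.3824.
61.5% decrease: 210133.3824 × 0.385 = 80901.352224 ≈ 80,901.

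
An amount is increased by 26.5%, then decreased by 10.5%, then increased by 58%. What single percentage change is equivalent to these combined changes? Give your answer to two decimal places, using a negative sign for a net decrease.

78.88%

A 26.5% increase multiplies by 1.265.
Then a 10.5% decrease: 1.265 × 0.895 = 1.132175.
Then a 58% increase: 1.132175 × 1.58 = 1.7888365.
Overall factor 1.7888365, i.e. 78.88%.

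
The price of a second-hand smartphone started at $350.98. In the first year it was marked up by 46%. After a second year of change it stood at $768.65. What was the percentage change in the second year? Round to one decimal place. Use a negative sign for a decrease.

After the first year: $350.98 × 1.46 = $512.4308.
Second-year multiplier: $768.65 ÷ $512.4308 ≈ 1.50001.
That is a change of 50.0%.

50.0%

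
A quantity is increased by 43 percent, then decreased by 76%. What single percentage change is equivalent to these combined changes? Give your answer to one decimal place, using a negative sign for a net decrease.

-65.7%

The combined multiplier is 1.43 × 0.24 = 0.3432.
That corresponds to a decrease of 65.7%.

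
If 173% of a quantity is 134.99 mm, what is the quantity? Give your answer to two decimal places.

134.99 mm ÷ 1.73 ≈ 78.03 mm.

78.03 mm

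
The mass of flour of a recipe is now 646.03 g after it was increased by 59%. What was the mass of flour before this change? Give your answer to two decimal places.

The overall multiplier applied was 1.59.
So the original mass of flour was 646.03 ÷ 1.59 ≈ 406.31 g.

406.31 g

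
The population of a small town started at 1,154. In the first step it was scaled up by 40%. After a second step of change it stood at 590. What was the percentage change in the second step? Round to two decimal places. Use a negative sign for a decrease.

-63.48%

After the first step: 1,154 × 1.4 = 1615.6.
Second-step multiplier: 590 ÷ 1615.6 ≈ 0.365189.
That is a change of -63.48%.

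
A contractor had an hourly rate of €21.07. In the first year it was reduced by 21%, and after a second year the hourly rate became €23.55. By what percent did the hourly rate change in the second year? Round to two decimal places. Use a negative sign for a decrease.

After the first year: €21.07 × 0.79 = €16.6453.
Second-year multiplier: €23.55 ÷ €16.6453 ≈ 1.414814.
That is a change of 41.48%.

41.48%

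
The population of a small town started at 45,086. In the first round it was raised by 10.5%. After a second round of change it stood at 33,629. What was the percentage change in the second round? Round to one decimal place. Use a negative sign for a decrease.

After the first round: 45,086 × 1.105 = 49820.03.
Second-round multiplier: 33,629 ÷ 49820.03 ≈ 0.67501.
That is a change of -32.5%.

-32.5%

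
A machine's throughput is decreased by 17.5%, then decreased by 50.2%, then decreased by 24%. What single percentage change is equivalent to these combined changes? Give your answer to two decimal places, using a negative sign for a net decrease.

The combined multiplier is 0.825 × 0.498 × 0.76 = 0.312246.
That corresponds to a decrease of 68.78%.

-68.78%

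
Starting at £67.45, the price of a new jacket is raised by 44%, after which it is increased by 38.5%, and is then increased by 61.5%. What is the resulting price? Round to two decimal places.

£217.25

44% increase: £67.45 × 1.44 = £97.128.
After the 38.5% increase: £97.128 × 1.385 = £134.52228.
Apply the 61.5% increase: £134.52228 × 1.615 = £217.2534822 ≈ £217.25.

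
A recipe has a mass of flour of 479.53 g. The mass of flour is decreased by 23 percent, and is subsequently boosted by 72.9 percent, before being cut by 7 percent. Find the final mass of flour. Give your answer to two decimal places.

23% decrease: 479.53 × 0.77 = 369.2381.
Apply the 72.9% increase: 369.2381 × 1.729 = 638.4126749.
Apply the 7% decrease: 638.4126749 × 0.93 = 593.723787657 ≈ 593.72.

593.72 g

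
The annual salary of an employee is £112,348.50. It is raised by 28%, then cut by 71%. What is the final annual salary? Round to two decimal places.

£41,703.76

Each change multiplies by a factor: 1.28 × 0.29 = 0.3712.
£112,348.50 × 0.3712 = £41703.7632 ≈ £41,703.76.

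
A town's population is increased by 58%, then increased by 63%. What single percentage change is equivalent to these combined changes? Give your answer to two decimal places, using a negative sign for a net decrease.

157.54%

A 58% increase multiplies by 1.58.
Then a 63% increase: 1.58 × 1.63 = 2.5754.
Overall factor 2.5754, i.e. 157.54%.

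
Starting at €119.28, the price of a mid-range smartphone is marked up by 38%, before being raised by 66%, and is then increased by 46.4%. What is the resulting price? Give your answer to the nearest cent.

Each change multiplies by a factor: 1.38 × 1.66 × 1.464 = 3.3537312.
€119.28 × 3.3537312 = €400.033057536 ≈ €400.03.

€400.03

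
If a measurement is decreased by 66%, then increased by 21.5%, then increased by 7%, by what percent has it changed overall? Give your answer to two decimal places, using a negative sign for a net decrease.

-55.80%

The combined multiplier is 0.34 × 1.215 × 1.07 = 0.442017.
That corresponds to a decrease of 55.80%.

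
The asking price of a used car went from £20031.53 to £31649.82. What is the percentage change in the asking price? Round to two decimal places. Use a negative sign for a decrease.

58.00%

Change: £31649.82 − £20031.53 = £11618.29.
Relative to the original: £11618.29 ÷ £20031.53 ≈ 58.00%.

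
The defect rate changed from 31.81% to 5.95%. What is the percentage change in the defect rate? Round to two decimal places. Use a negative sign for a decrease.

The change is 5.95 − 31.81 = -25.86 percentage points.
Relative to the original 31.81%, that is -25.86 ÷ 31.81 ≈ -81.30%.

-81.30%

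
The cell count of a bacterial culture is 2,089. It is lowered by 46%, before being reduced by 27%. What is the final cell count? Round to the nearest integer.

823

Apply the 46% decrease: 2,089 × 0.54 = 1128.06.
After the 27% decrease: 1128.06 × 0.73 = 823.4838 ≈ 823.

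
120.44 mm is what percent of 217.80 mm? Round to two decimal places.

120.44 mm ÷ 217.80 mm ≈ 55.30%.

55.30%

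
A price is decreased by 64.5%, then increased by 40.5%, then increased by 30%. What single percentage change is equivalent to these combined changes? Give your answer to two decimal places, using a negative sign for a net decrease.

The combined multiplier is 0.355 × 1.405 × 1.3 = 0.6484075.
That corresponds to a decrease of 35.16%.

-35.16%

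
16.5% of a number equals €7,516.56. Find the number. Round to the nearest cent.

€7,516.56 ÷ 0.165 ≈ €45,554.91.

€45,554.91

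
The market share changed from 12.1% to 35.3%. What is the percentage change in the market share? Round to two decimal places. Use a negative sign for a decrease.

The change is 35.3 − 12.1 = 23.2 percentage points.
Relative to the original 12.1%, that is 23.2 ÷ 12.1 ≈ 191.74%.

191.74%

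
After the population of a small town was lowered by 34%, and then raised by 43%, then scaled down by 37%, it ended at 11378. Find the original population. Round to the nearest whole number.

19136

The overall multiplier applied was 0.66 × 1.43 × 0.63 = 0.594594.
So the original population was 11378 ÷ 0.594594 ≈ 19136.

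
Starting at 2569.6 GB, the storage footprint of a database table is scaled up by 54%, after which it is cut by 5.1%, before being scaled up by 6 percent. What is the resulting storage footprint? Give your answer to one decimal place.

3980.7 GB

After the 54% increase: 2569.6 × 1.54 = 3957.184.
5.1% decrease: 3957.184 × 0.949 = 3755.367616.
6% increase: 3755.367616 × 1.06 = 3980.68967296 ≈ 3980.7.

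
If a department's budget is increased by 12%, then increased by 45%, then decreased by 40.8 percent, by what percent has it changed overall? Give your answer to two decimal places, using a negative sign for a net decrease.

The combined multiplier is 1.12 × 1.45 × 0.592 = 0.961408.
That corresponds to a decrease of 3.86%.

-3.86%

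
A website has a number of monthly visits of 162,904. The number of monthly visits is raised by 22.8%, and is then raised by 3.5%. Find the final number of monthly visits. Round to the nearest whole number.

Each change multiplies by a factor: 1.228 × 1.035 = 1.27098.
162,904 × 1.27098 = 207047.72592 ≈ 207,048.

207,048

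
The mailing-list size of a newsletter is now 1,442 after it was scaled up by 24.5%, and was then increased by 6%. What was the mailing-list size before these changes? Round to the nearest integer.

Undoing the 6% increase: 1,442 ÷ 1.06 ≈ 1360.377358.
Undoing the 24.5% increase: 1360.377358 ÷ 1.245 ≈ 1,093.

1,093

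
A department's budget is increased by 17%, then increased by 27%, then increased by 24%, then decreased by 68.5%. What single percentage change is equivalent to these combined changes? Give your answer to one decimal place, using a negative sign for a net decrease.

The combined multiplier is 1.17 × 1.27 × 1.24 × 0.315 = 0.58039254.
That corresponds to a decrease of 42.0%.

-42.0%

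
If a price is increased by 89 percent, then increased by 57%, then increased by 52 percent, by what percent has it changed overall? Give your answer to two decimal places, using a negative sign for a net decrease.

351.03%

The combined multiplier is 1.89 × 1.57 × 1.52 = 4.510296.
That corresponds to an increase of 351.03%.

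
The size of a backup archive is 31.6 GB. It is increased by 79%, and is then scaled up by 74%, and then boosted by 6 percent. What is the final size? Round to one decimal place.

Each change multiplies by a factor: 1.79 × 1.74 × 1.06 = 3.301476.
31.6 × 3.301476 = 104.3266416 ≈ 104.3.

104.3 GB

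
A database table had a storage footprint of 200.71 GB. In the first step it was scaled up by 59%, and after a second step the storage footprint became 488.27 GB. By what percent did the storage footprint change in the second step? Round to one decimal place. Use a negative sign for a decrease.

53.0%

After the first step: 200.71 × 1.59 = 319.1289.
Second-step multiplier: 488.27 ÷ 319.1289 ≈ 1.53001.
That is a change of 53.0%.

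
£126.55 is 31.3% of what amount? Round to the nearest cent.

£404.31

£126.55 ÷ 0.313 ≈ £404.31.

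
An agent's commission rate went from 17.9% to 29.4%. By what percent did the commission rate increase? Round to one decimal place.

64.2%

The change is 29.4 − 17.9 = 11.5 percentage points.
Relative to the original 17.9%, that is 11.5 ÷ 17.9 ≈ 64.2%.
So the commission rate rose by 64.2%.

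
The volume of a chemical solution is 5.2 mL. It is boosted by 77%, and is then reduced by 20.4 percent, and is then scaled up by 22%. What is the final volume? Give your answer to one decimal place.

After the 77% increase: 5.2 × 1.77 = 9.204.
After the 20.4% decrease: 9.204 × 0.796 = 7.326384.
After the 22% increase: 7.326384 × 1.22 = 8.93818848 ≈ 8.9.

8.9 mL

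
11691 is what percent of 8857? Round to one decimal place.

132.0%

11691 ÷ 8857 ≈ 132.0%.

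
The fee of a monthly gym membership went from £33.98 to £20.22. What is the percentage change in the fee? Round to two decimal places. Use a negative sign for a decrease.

-40.49%

Change: £20.22 − £33.98 = -£13.76.
Relative to the original: -£13.76 ÷ £33.98 ≈ -40.49%.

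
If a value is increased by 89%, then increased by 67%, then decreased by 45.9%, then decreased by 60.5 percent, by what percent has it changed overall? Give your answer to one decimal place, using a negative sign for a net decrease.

-32.6%

The combined multiplier is 1.89 × 1.67 × 0.541 × 0.395 = 0.6744855285.
That corresponds to a decrease of 32.6%.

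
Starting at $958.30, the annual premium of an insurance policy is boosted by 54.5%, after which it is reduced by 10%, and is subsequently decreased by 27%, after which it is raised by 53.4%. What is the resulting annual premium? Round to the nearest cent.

Apply the 54.5% increase: $958.30 × 1.545 = $1480.5735.
After the 10% decrease: $1480.5735 × 0.9 = $1332.51615.
After the 27% decrease: $1332.51615 × 0.73 = $972.7367895.
Apply the 53.4% increase: $972.7367895 × 1.534 = $1492.178235093 ≈ $1492.18.

$1492.18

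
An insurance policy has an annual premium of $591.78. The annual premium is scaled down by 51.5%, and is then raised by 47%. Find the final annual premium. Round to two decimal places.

51.5% decrease: $591.78 × 0.485 = $287.0133.
47% increase: $287.0133 × 1.47 = $421.909551 ≈ $421.91.

$421.91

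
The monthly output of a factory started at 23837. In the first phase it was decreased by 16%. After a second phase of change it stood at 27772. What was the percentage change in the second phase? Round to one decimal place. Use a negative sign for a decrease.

After the first phase: 23837 × 0.84 = 20023.08.
Second-phase multiplier: 27772 ÷ 20023.08 ≈ 1.387.
That is a change of 38.7%.

38.7%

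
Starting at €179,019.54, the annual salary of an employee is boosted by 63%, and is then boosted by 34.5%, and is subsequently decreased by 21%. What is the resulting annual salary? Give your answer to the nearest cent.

€310,054.06

Each change multiplies by a factor: 1.63 × 1.345 × 0.79 = 1.7319565.
€179,019.54 × 1.7319565 = €310054.05593001 ≈ €310,054.06.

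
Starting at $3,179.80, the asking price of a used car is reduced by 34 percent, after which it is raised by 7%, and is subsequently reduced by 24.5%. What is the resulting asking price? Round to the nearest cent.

$1,695.41

Each change multiplies by a factor: 0.66 × 1.07 × 0.755 = 0.533181.
$3,179.80 × 0.533181 = $1695.4089438 ≈ $1,695.41.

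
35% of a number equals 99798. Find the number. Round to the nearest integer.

285137

99798 ÷ 0.35 ≈ 285137.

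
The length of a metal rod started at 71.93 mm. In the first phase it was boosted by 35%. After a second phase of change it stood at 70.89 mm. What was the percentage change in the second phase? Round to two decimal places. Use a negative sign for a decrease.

After the first phase: 71.93 × 1.35 = 97.1055.
Second-phase multiplier: 70.89 ÷ 97.1055 ≈ 0.730031.
That is a change of -27.00%.

-27.00%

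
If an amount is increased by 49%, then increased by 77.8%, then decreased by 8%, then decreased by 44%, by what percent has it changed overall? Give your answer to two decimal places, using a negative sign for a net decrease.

36.49%

The combined multiplier is 1.49 × 1.778 × 0.92 × 0.56 = 1.364878144.
That corresponds to an increase of 36.49%.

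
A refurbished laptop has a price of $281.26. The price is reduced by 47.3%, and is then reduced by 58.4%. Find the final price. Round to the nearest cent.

47.3% decrease: $281.26 × 0.527 = $148.22402.
Apply the 58.4% decrease: $148.22402 × 0.416 = $61.66119232 ≈ $61.66.

$61.66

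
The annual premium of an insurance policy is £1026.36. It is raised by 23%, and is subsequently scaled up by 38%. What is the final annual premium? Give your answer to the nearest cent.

Each change multiplies by a factor: 1.23 × 1.38 = 1.6974.
£1026.36 × 1.6974 = £1742.143464 ≈ £1742.14.

£1742.14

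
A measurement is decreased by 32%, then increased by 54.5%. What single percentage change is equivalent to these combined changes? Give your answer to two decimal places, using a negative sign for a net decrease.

5.06%

The combined multiplier is 0.68 × 1.545 = 1.0506.
That corresponds to an increase of 5.06%.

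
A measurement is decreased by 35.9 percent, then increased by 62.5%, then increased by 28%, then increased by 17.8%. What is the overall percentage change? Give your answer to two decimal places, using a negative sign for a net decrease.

A 35.9% decrease multiplies by 0.641.
Then a 62.5% increase: 0.641 × 1.625 = 1.041625.
Then a 28% increase: 1.041625 × 1.28 = 1.33328.
Then a 17.8% increase: 1.33328 × 1.178 = 1.57060384.
Overall factor 1.57060384, i.e. 57.06%.

57.06%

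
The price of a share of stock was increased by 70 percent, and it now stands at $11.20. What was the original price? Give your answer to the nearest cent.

The overall multiplier applied was 1.7.
So the original price was $11.20 ÷ 1.7 ≈ $6.59.

$6.59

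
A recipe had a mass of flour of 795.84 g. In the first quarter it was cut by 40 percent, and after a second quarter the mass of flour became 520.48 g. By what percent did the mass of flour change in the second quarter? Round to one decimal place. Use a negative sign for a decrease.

After the first quarter: 795.84 × 0.6 = 477.504.
Second-quarter multiplier: 520.48 ÷ 477.504 ≈ 1.09.
That is a change of 9.0%.

9.0%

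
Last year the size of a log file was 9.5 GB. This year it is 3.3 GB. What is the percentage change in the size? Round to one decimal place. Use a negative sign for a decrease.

-65.3%

Change: 3.3 − 9.5 = -6.2.
Relative to the original: -6.2 ÷ 9.5 ≈ -65.3%.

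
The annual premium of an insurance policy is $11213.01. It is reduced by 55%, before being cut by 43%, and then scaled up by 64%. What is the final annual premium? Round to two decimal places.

$4716.86

Each change multiplies by a factor: 0.45 × 0.57 × 1.64 = 0.42066.
$11213.01 × 0.42066 = $4716.8647866 ≈ $4716.86.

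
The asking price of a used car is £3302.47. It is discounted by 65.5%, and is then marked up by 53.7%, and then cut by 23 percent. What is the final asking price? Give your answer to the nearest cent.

£1348.41

Each change multiplies by a factor: 0.345 × 1.537 × 0.77 = 0.40830405.
£3302.47 × 0.40830405 = £1348.4118760035 ≈ £1348.41.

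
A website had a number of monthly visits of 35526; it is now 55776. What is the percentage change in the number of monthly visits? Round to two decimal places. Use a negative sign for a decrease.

57.00%

Change: 55776 − 35526 = 20250.
Relative to the original: 20250 ÷ 35526 ≈ 57.00%.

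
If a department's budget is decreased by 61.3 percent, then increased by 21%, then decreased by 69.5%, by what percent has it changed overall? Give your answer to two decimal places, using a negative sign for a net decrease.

-85.72%

A 61.3% decrease multiplies by 0.387.
Then a 21% increase: 0.387 × 1.21 = 0.46827.
Then a 69.5% decrease: 0.46827 × 0.305 = 0.14282235.
Overall factor 0.14282235, i.e. -85.72%.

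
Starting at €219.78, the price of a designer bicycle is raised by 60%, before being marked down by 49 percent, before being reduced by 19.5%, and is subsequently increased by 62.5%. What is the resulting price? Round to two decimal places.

€234.60

60% increase: €219.78 × 1.6 = €351.648.
After the 49% decrease: €351.648 × 0.51 = €179.34048.
19.5% decrease: €179.34048 × 0.805 = €144.3690864.
62.5% increase: €144.3690864 × 1.625 = €234.5997654 ≈ €234.60.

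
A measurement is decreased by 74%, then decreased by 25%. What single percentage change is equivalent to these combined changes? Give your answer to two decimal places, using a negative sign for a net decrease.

-80.50%

The combined multiplier is 0.26 × 0.75 = 0.195.
That corresponds to a decrease of 80.50%.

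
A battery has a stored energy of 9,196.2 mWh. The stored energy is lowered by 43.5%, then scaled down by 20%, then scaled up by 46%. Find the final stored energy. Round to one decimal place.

6,068.8 mWh

Each change multiplies by a factor: 0.565 × 0.8 × 1.46 = 0.65992.
9,196.2 × 0.65992 = 6068.756304 ≈ 6,068.8.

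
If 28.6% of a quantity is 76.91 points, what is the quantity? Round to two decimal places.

268.92 points

76.91 points ÷ 0.286 ≈ 268.92 points.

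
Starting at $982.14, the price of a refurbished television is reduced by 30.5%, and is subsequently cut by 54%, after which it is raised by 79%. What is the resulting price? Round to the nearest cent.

After the 30.5% decrease: $982.14 × 0.695 = $682.5873.
54% decrease: $682.5873 × 0.46 = $313.990158.
79% increase: $313.990158 × 1.79 = $562.04238282 ≈ $562.04.

$562.04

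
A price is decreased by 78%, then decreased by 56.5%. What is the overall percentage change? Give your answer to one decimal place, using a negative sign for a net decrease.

-90.4%

The combined multiplier is 0.22 × 0.435 = 0.0957.
That corresponds to a decrease of 90.4%.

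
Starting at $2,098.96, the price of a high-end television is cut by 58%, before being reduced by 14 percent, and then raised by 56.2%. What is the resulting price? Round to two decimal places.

58% decrease: $2,098.96 × 0.42 = $881.5632.
After the 14% decrease: $881.5632 × 0.86 = $758.144352.
56.2% increase: $758.144352 × 1.562 = $1184.221477824 ≈ $1,184.22.

$1,184.22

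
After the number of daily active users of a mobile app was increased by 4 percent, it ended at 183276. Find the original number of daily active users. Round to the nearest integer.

The overall multiplier applied was 1.04.
So the original number of daily active users was 183276 ÷ 1.04 ≈ 176227.

176227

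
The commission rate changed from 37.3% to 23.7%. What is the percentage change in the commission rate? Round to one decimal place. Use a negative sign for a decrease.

The change is 23.7 − 37.3 = -13.6 percentage points.
Relative to the original 37.3%, that is -13.6 ÷ 37.3 ≈ -36.5%.

-36.5%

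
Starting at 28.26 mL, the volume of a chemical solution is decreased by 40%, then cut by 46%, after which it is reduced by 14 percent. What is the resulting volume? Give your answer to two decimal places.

7.87 mL

Each change multiplies by a factor: 0.6 × 0.54 × 0.86 = 0.27864.
28.26 × 0.27864 = 7.8743664 ≈ 7.87.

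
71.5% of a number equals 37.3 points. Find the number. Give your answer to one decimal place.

37.3 points ÷ 0.715 ≈ 52.2 points.

52.2 points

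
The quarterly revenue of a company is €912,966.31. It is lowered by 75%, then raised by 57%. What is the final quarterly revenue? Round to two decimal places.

€358,339.28

Each change multiplies by a factor: 0.25 × 1.57 = 0.3925.
€912,966.31 × 0.3925 = €358339.276675 ≈ €358,339.28.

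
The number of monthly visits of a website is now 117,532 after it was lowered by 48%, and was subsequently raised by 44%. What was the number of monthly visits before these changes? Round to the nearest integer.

156,960

The overall multiplier applied was 0.52 × 1.44 = 0.7488.
So the original number of monthly visits was 117,532 ÷ 0.7488 ≈ 156,960.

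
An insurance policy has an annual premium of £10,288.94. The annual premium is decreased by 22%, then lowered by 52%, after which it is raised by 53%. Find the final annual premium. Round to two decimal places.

£5,893.83

22% decrease: £10,288.94 × 0.78 = £8025.3732.
Apply the 52% decrease: £8025.3732 × 0.48 = £3852.179136.
After the 53% increase: £3852.179136 × 1.53 = £5893.83407808 ≈ £5,893.83.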